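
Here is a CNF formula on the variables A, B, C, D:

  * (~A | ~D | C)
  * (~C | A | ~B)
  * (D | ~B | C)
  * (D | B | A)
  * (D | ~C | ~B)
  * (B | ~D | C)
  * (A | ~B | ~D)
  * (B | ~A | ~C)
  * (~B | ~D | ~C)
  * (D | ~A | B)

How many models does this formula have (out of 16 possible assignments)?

1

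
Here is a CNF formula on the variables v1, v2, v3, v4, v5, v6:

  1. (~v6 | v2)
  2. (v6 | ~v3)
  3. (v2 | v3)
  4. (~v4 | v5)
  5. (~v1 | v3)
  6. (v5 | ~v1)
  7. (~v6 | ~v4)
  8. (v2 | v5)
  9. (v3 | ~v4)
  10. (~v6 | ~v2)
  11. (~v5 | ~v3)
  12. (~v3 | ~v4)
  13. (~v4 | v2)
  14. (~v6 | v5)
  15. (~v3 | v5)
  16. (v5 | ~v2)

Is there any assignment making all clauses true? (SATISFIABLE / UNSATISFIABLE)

Pure literal: v1 appears only negated; assign v1 = False.
Pure literal: v4 appears only negated; assign v4 = False.
Set v2 = True and propagate.
  then v6 is forced to False.
  then v3 is forced to False.
  then v5 is forced to True.
Every clause has at least one true literal under this assignment.
So v1=0, v2=1, v3=0, v4=0, v5=1, v6=0 is a satisfying assignment.

SATISFIABLE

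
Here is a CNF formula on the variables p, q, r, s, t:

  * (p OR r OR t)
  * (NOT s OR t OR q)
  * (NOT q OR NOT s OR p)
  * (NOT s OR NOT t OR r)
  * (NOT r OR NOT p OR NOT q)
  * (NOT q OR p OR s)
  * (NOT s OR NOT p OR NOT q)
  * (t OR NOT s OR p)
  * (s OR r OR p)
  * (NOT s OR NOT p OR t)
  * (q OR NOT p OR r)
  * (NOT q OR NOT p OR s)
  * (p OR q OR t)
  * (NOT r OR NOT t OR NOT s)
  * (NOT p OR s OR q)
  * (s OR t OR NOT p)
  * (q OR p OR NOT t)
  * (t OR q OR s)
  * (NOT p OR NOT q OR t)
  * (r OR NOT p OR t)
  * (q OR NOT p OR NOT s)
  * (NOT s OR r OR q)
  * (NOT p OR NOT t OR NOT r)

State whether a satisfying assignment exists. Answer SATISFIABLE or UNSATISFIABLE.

p = True:
  s = True:
    propagation gives q=False; an empty clause results — contradiction.
  s = False:
    propagation gives q=False; an empty clause results — contradiction.
p = False:
  s = True:
    propagation gives q=False, t=True; an empty clause results — contradiction.
  s = False:
    propagation gives q=False, r=True, t=True; an empty clause results — contradiction.
Every branch closes, so no satisfying assignment exists.

UNSATISFIABLE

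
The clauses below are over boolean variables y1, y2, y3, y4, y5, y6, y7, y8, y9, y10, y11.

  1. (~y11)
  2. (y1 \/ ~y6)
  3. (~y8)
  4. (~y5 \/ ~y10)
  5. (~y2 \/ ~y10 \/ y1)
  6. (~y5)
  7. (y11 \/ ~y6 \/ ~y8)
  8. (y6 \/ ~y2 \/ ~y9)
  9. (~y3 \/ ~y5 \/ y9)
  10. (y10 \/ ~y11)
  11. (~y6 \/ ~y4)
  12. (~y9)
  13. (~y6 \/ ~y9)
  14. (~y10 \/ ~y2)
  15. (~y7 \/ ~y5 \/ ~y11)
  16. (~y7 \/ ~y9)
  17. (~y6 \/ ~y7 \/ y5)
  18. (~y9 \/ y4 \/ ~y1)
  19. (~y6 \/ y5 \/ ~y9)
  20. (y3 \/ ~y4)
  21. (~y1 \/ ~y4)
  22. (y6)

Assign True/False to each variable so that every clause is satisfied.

y1=1, y2=1, y3=1, y4=0, y5=0, y6=1, y7=0, y8=0, y9=0, y10=0, y11=0

Unit propagation: (~y11) forces y11 = False.
(~y8) is a unit clause, so y8 = False.
The clause (~y5) is unit: y5 must be False.
The clause (~y9) is unit: y9 must be False.
The clause (y6) is unit: y6 must be True.
(y1) is a unit clause, so y1 = True.
(~y4) is a unit clause, so y4 = False.
Unit propagation: (~y7) forces y7 = False.
y10 occurs only negated in the remaining clauses — set y10 = False.
y2, y3 are now unconstrained; take y2 = True, y3 = True.
Every clause has at least one true literal under this assignment.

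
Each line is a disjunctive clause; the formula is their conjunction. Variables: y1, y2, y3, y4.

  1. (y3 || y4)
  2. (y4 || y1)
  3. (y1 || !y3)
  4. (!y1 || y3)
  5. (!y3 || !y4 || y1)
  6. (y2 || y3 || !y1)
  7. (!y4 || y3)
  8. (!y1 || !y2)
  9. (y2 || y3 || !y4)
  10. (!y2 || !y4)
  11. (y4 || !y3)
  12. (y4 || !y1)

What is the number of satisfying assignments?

1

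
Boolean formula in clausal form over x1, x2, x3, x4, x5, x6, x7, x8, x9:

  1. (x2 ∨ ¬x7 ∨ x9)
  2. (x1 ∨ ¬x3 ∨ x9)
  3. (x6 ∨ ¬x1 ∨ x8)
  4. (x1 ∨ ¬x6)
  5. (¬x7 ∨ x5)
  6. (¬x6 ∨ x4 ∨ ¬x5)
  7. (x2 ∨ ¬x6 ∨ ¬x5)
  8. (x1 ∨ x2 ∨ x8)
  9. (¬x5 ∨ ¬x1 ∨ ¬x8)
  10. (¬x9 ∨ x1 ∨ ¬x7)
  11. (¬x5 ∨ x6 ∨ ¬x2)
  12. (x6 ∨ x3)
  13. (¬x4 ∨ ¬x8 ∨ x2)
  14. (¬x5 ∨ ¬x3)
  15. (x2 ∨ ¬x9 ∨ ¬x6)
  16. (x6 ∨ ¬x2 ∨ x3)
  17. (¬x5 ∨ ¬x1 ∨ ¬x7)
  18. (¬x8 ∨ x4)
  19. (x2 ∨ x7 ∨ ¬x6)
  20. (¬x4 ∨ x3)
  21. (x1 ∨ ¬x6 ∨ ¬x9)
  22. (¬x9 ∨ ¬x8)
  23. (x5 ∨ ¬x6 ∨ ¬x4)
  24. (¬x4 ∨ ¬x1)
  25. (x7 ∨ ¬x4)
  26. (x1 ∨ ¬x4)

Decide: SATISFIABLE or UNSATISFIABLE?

Branch on x1: take x1 = True.
  then x4 is forced to False.
  then x8 is forced to False.
  then x6 is forced to True.
  then x5 is forced to False.
  then x7 is forced to False.
  then x2 is forced to True.
x3, x9 are now unconstrained; take x3 = True, x9 = False.
So x1 = T  x2 = T  x3 = T  x4 = F  x5 = F  x6 = T  x7 = F  x8 = F  x9 = F is a satisfying assignment.

SATISFIABLE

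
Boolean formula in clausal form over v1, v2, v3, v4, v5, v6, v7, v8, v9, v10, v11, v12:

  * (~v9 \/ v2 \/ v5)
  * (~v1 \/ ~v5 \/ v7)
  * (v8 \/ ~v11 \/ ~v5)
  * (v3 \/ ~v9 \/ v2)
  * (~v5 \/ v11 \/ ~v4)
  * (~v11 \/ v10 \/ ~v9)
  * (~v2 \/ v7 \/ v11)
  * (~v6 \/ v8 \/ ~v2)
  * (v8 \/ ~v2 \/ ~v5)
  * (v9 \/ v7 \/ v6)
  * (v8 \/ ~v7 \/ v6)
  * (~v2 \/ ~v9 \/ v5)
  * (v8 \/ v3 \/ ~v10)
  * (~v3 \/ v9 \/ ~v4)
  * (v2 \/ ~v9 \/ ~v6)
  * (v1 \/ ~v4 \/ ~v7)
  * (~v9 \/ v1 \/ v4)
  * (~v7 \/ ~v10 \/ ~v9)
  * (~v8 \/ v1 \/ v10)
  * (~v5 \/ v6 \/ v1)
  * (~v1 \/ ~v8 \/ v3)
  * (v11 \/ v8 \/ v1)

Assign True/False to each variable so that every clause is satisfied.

Set v1 = True and propagate.
For the remaining variables, v2 = True, v3 = True, v4 = False, v5 = False, v6 = True, v7 = False, v8 = True, v9 = False, v10 = False, v11 = True, v12 = True works.
Every clause has at least one true literal under this assignment.

v1=True, v2=True, v3=True, v4=False, v5=False, v6=True, v7=False, v8=True, v9=False, v10=False, v11=True, v12=True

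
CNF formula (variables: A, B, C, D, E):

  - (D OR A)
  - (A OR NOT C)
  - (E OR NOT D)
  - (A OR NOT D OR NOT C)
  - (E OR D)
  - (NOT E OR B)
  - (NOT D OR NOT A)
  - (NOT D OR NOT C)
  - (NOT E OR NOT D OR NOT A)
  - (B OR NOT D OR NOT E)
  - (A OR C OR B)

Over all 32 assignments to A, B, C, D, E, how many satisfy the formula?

Satisfying assignments:
  A=F B=T C=F D=T E=T
  A=T B=T C=F D=F E=T
  A=T B=T C=T D=F E=T
Count: 3.

3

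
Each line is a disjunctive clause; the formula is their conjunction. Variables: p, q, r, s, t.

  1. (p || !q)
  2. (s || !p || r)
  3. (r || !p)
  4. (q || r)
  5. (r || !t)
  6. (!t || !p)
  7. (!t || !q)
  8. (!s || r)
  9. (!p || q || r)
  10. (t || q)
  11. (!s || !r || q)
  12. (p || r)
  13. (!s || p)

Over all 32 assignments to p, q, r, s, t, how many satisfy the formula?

3

The models are:
  p=0 q=0 r=1 s=0 t=1
  p=1 q=1 r=1 s=0 t=0
  p=1 q=1 r=1 s=1 t=0
Count: 3.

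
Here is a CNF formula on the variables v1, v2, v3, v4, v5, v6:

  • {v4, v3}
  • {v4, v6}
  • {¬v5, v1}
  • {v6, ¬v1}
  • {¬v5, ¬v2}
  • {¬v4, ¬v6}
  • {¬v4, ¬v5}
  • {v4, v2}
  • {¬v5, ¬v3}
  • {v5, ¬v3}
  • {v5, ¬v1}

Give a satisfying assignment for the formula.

Branch on v1: take v1 = False.
  then v5 is forced to False.
  then v3 is forced to False.
  then v4 is forced to True.
  then v6 is forced to False.
v2 is now unconstrained; take v2 = False.

v1 = False, v2 = False, v3 = False, v4 = True, v5 = False, v6 = False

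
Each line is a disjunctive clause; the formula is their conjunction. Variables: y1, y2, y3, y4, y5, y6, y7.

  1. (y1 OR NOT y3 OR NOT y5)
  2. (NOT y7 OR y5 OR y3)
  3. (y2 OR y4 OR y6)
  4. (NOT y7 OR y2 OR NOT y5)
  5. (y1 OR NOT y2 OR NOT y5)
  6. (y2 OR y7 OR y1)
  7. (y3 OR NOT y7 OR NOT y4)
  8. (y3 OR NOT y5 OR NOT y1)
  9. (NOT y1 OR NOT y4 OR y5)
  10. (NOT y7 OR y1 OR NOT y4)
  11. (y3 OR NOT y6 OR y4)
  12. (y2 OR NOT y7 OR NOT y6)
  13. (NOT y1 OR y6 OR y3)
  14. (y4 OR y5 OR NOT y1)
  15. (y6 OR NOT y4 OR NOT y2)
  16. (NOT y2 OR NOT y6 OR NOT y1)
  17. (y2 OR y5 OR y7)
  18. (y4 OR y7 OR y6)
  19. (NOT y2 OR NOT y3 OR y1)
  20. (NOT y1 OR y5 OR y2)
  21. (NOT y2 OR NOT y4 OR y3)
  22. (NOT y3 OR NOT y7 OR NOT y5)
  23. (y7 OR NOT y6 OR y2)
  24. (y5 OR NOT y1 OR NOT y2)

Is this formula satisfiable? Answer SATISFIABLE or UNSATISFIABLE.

Try y1 = True.
Set y2 = False and propagate.
  then y5 is forced to True.
  then y7 is forced to False.
  then y3 is forced to True.
  then y6 is forced to False.
  then y4 is forced to True.
So y1=T, y2=F, y3=T, y4=T, y5=T, y6=F, y7=F is a satisfying assignment.

SATISFIABLE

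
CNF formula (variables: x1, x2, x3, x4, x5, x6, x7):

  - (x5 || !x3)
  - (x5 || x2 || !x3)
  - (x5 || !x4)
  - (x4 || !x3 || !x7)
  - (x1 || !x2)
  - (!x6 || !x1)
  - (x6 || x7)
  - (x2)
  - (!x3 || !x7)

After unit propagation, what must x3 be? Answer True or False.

False

Unit clause (x2) sets x2 = True.
(x1 || !x2): since x2 = True, the clause reduces to (x1). x1 = True.
(!x6 || !x1) with x1 = True leaves only !x6, so x6 = False.
From (x6 || x7) and x6 = False: x7 = True.
(!x7 || !x3): since x7 = True, the clause reduces to (!x3). x3 = False.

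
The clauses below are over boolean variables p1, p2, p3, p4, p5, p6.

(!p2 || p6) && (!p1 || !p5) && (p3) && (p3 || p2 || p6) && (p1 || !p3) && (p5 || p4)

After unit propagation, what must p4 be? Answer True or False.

True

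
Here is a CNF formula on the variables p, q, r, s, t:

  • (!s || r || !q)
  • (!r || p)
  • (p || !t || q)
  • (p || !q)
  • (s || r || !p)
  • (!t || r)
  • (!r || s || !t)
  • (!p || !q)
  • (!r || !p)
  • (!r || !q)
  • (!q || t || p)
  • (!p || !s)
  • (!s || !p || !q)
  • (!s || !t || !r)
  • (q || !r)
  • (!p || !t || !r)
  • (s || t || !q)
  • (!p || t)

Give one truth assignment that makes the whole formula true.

p=False, q=False, r=False, s=False, t=False

Branch on p: take p = False.
  then r is forced to False.
  then q is forced to False.
  then t is forced to False.
s is now unconstrained; take s = False.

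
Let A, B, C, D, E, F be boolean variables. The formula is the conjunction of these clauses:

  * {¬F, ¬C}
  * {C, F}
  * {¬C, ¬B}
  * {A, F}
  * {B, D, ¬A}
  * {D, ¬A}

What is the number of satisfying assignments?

14

Case analysis on A and C:
  A=T, C=T: remaining (B,D,E,F) ∈ {(F,T,F,F); (F,T,T,F)} — 2.
  A=T, C=F: remaining (B,D,E,F) ∈ {(F,T,F,T); (F,T,T,T); (T,T,F,T); (T,T,T,T)} — 4.
  A=F, C=T: a clause becomes empty — 0.
  A=F, C=F: forces F=T; B, D, E free → 2^3 = 8.
Total: 2 + 4 + 0 + 8 = 14.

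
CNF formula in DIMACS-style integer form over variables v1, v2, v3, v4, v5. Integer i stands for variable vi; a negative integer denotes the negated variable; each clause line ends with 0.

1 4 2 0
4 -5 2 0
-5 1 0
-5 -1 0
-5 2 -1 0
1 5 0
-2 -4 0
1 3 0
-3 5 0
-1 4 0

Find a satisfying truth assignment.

v1=T, v2=F, v3=F, v4=T, v5=F

Check each clause:
  1. (v4 || v2 || v1) — v1 is true.
  2. (v4 || !v5 || v2) — !v5 is true.
  3. (v1 || !v5) — v1 is true.
  4. (!v1 || !v5) — !v5 is true.
  5. (!v5 || !v1 || v2) — !v5 is true.
  6. (v1 || v5) — v1 is true.
  7. (!v4 || !v2) — !v2 is true.
  8. (v3 || v1) — v1 is true.
  9. (v5 || !v3) — !v3 is true.
  10. (v4 || !v1) — v4 is true.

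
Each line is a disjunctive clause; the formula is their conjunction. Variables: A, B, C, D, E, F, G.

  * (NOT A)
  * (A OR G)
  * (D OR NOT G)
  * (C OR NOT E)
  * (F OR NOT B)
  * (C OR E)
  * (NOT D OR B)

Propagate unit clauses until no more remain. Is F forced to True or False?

True

(NOT A) stands alone — A = False.
In (G OR A), A is now false; G must hold, so G = True.
In (D OR NOT G), NOT G is now false; D must hold, so D = True.
In (NOT D OR B), NOT D is now false; B must hold, so B = True.
(NOT B OR F) with B = True leaves only F, so F = True.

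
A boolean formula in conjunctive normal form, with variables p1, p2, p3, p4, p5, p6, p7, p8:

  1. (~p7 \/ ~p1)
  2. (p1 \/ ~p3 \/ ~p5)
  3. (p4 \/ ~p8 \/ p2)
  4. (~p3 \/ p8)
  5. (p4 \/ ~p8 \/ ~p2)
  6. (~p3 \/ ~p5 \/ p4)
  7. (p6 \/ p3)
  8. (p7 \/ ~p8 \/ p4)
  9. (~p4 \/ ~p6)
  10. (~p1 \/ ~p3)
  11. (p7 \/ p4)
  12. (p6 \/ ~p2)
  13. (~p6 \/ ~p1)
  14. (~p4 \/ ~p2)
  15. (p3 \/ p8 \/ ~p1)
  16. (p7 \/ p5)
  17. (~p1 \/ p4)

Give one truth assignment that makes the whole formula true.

p1=F, p2=F, p3=F, p4=F, p5=T, p6=T, p7=T, p8=F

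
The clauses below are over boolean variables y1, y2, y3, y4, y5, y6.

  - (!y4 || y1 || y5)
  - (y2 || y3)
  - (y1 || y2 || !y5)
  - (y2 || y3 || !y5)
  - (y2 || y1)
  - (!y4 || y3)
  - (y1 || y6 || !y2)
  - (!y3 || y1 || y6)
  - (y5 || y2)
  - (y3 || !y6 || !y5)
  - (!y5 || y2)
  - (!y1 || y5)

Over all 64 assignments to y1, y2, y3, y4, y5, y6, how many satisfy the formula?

9

Case analysis on y2 and y5:
  y2=1, y5=1: 7 of the 16 assignments to (y1,y3,y4,y6) work.
  y2=1, y5=0: remaining (y1,y3,y4,y6) ∈ {(0,0,0,1); (0,1,0,1)} — 2.
  y2=0, y5=1: a clause becomes empty — 0.
  y2=0, y5=0: a clause becomes empty — 0.
Total: 7 + 2 + 0 + 0 = 9.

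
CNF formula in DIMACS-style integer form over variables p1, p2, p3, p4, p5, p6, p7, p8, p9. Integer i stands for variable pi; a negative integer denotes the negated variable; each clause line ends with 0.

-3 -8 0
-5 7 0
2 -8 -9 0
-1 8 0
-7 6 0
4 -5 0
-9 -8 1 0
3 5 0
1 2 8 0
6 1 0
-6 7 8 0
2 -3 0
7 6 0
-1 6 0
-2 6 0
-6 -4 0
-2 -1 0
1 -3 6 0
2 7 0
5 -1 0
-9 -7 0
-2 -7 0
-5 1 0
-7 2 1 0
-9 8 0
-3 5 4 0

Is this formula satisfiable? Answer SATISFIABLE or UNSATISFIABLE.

UNSATISFIABLE

p1 = True:
  propagation gives p8=True, p3=False, p5=True, p7=True; an empty clause results — contradiction.
p1 = False:
  propagation gives p6=True, p4=False, p5=False, p3=True; an empty clause results — contradiction.
Every branch closes, so no satisfying assignment exists.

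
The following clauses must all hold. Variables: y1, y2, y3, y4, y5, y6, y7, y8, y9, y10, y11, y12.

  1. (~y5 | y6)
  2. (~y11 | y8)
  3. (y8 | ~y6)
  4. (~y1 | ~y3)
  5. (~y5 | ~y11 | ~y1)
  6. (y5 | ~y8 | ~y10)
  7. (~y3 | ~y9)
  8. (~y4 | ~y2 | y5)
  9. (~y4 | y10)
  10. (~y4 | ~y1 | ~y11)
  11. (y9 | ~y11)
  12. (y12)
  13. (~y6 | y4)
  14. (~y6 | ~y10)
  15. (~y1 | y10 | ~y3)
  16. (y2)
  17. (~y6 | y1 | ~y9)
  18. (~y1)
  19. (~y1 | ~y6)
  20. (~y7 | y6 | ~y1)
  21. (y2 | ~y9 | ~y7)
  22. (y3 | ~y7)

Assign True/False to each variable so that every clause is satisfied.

The clause (y12) is unit: y12 must be True.
Unit propagation: (y2) forces y2 = True.
(~y1) is a unit clause, so y1 = False.
Pure literal: y7 appears only negated; assign y7 = False.
y11 occurs only negated in the remaining clauses — set y11 = False.
Branch on y3: take y3 = False.
Branch on y4: take y4 = False.
  then y6 is forced to False.
  then y5 is forced to False.
The remaining clauses are satisfied by y8 = False, y9 = False, y10 = True.

y1 = 0, y2 = 1, y3 = 0, y4 = 0, y5 = 0, y6 = 0, y7 = 0, y8 = 0, y9 = 0, y10 = 1, y11 = 0, y12 = 1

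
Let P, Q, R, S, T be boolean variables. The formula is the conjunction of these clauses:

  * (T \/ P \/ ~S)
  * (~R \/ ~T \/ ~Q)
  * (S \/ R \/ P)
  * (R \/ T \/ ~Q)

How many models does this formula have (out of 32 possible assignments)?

Case analysis on R and T:
  R=1, T=1: remaining (P,Q,S) ∈ {(0,0,0); (0,0,1); (1,0,0); (1,0,1)} — 4.
  R=1, T=0: Q free; 3 ways for (P,S) × 2^1 = 6.
  R=0, T=1: Q free; 3 ways for (P,S) × 2^1 = 6.
  R=0, T=0: remaining (P,Q,S) ∈ {(1,0,0); (1,0,1)} — 2.
Total: 4 + 6 + 6 + 2 = 18.

18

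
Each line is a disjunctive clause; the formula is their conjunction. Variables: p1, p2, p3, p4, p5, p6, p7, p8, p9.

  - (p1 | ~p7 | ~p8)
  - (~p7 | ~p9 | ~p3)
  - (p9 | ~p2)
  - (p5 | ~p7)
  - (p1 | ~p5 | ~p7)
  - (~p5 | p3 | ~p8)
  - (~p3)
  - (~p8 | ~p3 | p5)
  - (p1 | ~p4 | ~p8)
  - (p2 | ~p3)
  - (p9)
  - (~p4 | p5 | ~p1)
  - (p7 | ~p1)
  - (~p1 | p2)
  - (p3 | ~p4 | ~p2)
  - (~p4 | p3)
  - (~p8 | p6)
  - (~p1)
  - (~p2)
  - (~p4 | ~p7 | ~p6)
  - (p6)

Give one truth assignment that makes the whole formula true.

p1=False, p2=False, p3=False, p4=False, p5=False, p6=True, p7=False, p8=False, p9=True

The clause (~p3) is unit: p3 must be False.
The clause (p9) is unit: p9 must be True.
(~p4) is a unit clause, so p4 = False.
Unit propagation: (~p1) forces p1 = False.
Unit propagation: (~p2) forces p2 = False.
Unit propagation: (p6) forces p6 = True.
Pure literal: p7 appears only negated; assign p7 = False.
Pure literal: p8 appears only negated; assign p8 = False.
p5 is now unconstrained; take p5 = False.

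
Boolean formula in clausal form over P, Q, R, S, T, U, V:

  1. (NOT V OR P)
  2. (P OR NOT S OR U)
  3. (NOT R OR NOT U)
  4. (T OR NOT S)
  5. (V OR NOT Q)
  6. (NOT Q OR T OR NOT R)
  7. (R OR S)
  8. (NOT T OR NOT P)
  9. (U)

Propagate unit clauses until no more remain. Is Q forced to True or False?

(U) stands alone — U = True.
(NOT U OR NOT R): since U = True, the clause reduces to (NOT R). R = False.
(R OR S) with R = False leaves only S, so S = True.
(T OR NOT S) with S = True leaves only T, so T = True.
(NOT P OR NOT T): since T = True, the clause reduces to (NOT P). P = False.
(P OR NOT V): since P = False, the clause reduces to (NOT V). V = False.
From (V OR NOT Q) and V = False: Q = False.

False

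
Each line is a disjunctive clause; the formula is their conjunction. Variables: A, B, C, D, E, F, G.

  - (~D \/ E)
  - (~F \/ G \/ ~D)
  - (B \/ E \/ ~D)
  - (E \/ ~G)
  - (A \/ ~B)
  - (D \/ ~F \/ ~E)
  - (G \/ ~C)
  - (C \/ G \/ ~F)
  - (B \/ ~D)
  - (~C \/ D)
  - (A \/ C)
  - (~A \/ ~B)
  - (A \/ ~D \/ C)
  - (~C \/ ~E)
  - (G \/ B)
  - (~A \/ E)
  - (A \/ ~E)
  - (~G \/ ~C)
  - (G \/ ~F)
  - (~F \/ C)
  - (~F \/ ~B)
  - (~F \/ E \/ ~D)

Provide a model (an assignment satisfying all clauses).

A=True  B=False  C=False  D=False  E=True  F=False  G=True

Pure literal: F appears only negated; assign F = False.
Try A = True.
  then B is forced to False.
  then D is forced to False.
  then C is forced to False.
  then G is forced to True.
  then E is forced to True.
Every clause has at least one true literal under this assignment.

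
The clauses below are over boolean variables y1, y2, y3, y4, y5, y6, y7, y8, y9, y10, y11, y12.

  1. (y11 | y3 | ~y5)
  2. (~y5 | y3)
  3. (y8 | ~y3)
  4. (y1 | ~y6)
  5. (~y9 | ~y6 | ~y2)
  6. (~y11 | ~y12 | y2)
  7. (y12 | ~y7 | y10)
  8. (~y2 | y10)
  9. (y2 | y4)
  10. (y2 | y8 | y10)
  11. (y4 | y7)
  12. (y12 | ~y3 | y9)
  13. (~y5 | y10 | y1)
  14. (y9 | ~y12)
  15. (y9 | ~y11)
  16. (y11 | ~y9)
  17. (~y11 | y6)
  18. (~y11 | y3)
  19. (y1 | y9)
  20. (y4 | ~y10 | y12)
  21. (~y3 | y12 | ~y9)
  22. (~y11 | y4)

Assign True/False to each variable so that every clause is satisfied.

Pure literal: y1 appears only positively; assign y1 = True.
Pure literal: y4 appears only positively; assign y4 = True.
Branch on y2: take y2 = True.
  then y10 is forced to True.
Set y3 = False and propagate.
  then y5 is forced to False.
  then y11 is forced to False.
  then y9 is forced to False.
  then y12 is forced to False.
y6, y7, y8 are now unconstrained; take y6 = False, y7 = True, y8 = True.
Check each clause:
  1. (y11 | ~y5 | y3) — ~y5 is true.
  2. (~y5 | y3) — ~y5 is true.
  3. (~y3 | y8) — y8 is true.
  4. (~y6 | y1) — y1 is true.
  5. (~y6 | ~y2 | ~y9) — ~y6 is true.
  6. (~y12 | ~y11 | y2) — y2 is true.
  7. (y10 | y12 | ~y7) — y10 is true.
  8. (y10 | ~y2) — y10 is true.
  9. (y2 | y4) — y2 is true.
  10. (y2 | y10 | y8) — y8 is true.
  11. (y4 | y7) — y4 is true.
  12. (y9 | y12 | ~y3) — ~y3 is true.
  13. (y1 | ~y5 | y10) — y1 is true.
  14. (~y12 | y9) — ~y12 is true.
  15. (~y11 | y9) — ~y11 is true.
  16. (~y9 | y11) — ~y9 is true.
  17. (y6 | ~y11) — ~y11 is true.
  18. (~y11 | y3) — ~y11 is true.
  19. (y9 | y1) — y1 is true.
  20. (y12 | ~y10 | y4) — y4 is true.
  21. (~y9 | y12 | ~y3) — ~y3 is true.
  22. (y4 | ~y11) — y4 is true.

y1=True, y2=True, y3=False, y4=True, y5=False, y6=False, y7=True, y8=True, y9=False, y10=True, y11=False, y12=False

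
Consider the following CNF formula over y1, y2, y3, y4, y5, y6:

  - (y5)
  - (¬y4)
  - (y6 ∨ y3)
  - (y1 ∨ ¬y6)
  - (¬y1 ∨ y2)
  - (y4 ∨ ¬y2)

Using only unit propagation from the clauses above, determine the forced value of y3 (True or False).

(y5) stands alone — y5 = True.
(¬y4) is a unit clause: y4 = False.
In (y4 ∨ ¬y2), y4 is now false; ¬y2 must hold, so y2 = False.
From (¬y1 ∨ y2) and y2 = False: y1 = False.
In (y1 ∨ ¬y6), y1 is now false; ¬y6 must hold, so y6 = False.
In (y6 ∨ y3), y6 is now false; y3 must hold, so y3 = True.

True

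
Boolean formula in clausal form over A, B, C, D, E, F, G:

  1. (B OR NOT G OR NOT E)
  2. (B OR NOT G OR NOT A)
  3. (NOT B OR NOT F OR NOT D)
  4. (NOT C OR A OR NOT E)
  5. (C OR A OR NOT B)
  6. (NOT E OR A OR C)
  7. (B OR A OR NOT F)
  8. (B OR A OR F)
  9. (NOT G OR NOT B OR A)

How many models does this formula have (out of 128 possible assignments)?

Case analysis on A and B:
  A=1, B=1: C, E, G free; 3 ways for (D,F) × 2^3 = 24.
  A=1, B=0: forces G=0; C, D, E, F free → 2^4 = 16.
  A=0, B=1: remaining (C,D,E,F,G) ∈ {(1,0,0,0,0); (1,0,0,1,0); (1,1,0,0,0)} — 3.
  A=0, B=0: a clause becomes empty — 0.
Total: 24 + 16 + 3 + 0 = 43.

43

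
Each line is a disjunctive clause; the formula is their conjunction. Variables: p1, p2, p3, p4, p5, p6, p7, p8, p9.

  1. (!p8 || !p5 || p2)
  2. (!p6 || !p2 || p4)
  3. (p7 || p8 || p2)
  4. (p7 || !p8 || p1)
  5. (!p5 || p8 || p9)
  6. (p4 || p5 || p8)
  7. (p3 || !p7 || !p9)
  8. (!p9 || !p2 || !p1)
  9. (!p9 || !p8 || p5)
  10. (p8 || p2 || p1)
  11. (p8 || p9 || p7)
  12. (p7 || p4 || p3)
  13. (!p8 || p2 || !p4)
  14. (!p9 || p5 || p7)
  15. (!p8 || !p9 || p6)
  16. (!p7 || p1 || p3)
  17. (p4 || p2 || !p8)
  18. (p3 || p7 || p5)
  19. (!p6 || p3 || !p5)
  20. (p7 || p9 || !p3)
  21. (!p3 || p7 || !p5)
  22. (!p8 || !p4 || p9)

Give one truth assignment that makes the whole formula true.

p1=True  p2=False  p3=False  p4=True  p5=False  p6=True  p7=True  p8=False  p9=False

Check each clause:
  1. (p2 || !p5 || !p8) — !p8 is true.
  2. (!p6 || !p2 || p4) — p4 is true.
  3. (p2 || p8 || p7) — p7 is true.
  4. (p1 || !p8 || p7) — !p8 is true.
  5. (!p5 || p9 || p8) — !p5 is true.
  6. (p5 || p8 || p4) — p4 is true.
  7. (!p9 || p3 || !p7) — !p9 is true.
  8. (!p1 || !p2 || !p9) — !p2 is true.
  9. (!p9 || p5 || !p8) — !p8 is true.
  10. (p2 || p1 || p8) — p1 is true.
  11. (p9 || p7 || p8) — p7 is true.
  12. (p4 || p7 || p3) — p4 is true.
  13. (!p4 || p2 || !p8) — !p8 is true.
  14. (!p9 || p5 || p7) — p7 is true.
  15. (!p9 || p6 || !p8) — !p8 is true.
  16. (p3 || !p7 || p1) — p1 is true.
  17. (p2 || !p8 || p4) — !p8 is true.
  18. (p5 || p7 || p3) — p7 is true.
  19. (p3 || !p5 || !p6) — !p5 is true.
  20. (!p3 || p7 || p9) — !p3 is true.
  21. (p7 || !p3 || !p5) — !p5 is true.
  22. (p9 || !p8 || !p4) — !p8 is true.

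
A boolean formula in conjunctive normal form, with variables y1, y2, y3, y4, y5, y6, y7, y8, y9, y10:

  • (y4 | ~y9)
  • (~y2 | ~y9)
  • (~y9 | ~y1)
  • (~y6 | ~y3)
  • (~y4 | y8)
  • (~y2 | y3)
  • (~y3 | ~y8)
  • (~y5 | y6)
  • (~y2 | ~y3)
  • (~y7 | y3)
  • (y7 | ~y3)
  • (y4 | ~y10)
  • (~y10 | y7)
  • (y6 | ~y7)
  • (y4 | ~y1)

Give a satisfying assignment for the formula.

y1=F, y2=F, y3=F, y4=T, y5=T, y6=T, y7=F, y8=T, y9=F, y10=F

Check each clause:
  1. (~y9 | y4) — y4 is true.
  2. (~y2 | ~y9) — ~y2 is true.
  3. (~y1 | ~y9) — ~y1 is true.
  4. (~y6 | ~y3) — ~y3 is true.
  5. (y8 | ~y4) — y8 is true.
  6. (~y2 | y3) — ~y2 is true.
  7. (~y3 | ~y8) — ~y3 is true.
  8. (~y5 | y6) — y6 is true.
  9. (~y3 | ~y2) — ~y3 is true.
  10. (y3 | ~y7) — ~y7 is true.
  11. (~y3 | y7) — ~y3 is true.
  12. (~y10 | y4) — y4 is true.
  13. (~y10 | y7) — ~y10 is true.
  14. (~y7 | y6) — ~y7 is true.
  15. (~y1 | y4) — y4 is true.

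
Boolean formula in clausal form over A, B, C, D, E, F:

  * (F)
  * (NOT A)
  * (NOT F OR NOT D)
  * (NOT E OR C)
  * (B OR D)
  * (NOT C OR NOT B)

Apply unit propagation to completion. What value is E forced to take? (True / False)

False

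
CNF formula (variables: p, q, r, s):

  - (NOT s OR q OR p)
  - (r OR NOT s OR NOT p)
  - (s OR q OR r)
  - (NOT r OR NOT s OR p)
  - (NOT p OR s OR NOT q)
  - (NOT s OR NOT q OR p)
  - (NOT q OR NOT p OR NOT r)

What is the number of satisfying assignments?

5

Satisfying assignments:
  p=F q=F r=T s=F
  p=F q=T r=F s=F
  p=F q=T r=T s=F
  p=T q=F r=T s=F
  p=T q=F r=T s=T
Count: 5.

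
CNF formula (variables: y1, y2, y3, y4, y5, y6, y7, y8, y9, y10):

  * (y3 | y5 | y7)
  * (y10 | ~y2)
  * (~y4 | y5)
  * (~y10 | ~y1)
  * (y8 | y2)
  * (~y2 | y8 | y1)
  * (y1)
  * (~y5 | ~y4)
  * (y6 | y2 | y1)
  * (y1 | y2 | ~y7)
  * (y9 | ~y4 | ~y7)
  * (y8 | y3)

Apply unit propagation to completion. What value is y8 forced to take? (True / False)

(y1) is a unit clause: y1 = True.
(~y1 | ~y10): since y1 = True, the clause reduces to (~y10). y10 = False.
(~y2 | y10) with y10 = False leaves only ~y2, so y2 = False.
In (y8 | y2), y2 is now false; y8 must hold, so y8 = True.

True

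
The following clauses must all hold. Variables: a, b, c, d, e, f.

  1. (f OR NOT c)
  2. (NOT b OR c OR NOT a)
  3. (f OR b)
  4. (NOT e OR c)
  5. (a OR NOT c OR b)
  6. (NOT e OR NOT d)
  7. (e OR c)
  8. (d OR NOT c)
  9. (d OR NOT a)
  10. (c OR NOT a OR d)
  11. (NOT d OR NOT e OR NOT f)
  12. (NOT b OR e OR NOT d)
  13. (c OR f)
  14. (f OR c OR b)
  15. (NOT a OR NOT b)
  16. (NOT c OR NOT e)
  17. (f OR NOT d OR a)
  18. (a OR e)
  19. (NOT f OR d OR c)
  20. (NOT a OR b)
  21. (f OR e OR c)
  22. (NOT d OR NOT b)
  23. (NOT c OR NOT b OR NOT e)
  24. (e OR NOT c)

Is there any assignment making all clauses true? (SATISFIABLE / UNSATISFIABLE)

UNSATISFIABLE

c = True:
  propagation gives f=True, d=True, e=False; an empty clause results — contradiction.
c = False:
  propagation gives e=False; an empty clause results — contradiction.
Every branch closes, so no satisfying assignment exists.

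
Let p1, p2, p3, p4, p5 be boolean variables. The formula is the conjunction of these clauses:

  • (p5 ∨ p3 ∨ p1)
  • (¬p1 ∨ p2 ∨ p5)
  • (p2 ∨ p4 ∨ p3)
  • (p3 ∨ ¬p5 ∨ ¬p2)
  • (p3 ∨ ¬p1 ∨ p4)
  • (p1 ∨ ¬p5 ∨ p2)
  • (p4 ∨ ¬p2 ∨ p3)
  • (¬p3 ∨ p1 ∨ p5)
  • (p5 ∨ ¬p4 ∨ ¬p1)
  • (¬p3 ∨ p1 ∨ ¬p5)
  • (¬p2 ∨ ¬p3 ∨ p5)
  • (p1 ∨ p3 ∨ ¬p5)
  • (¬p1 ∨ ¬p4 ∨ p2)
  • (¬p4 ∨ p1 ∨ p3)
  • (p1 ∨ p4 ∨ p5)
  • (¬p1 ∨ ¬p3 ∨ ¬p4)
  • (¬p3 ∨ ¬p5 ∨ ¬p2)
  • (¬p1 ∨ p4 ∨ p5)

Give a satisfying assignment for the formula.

p1=True, p2=False, p3=True, p4=False, p5=True

Try p1 = True.
The remaining clauses are satisfied by p2 = False, p3 = True, p4 = False, p5 = True.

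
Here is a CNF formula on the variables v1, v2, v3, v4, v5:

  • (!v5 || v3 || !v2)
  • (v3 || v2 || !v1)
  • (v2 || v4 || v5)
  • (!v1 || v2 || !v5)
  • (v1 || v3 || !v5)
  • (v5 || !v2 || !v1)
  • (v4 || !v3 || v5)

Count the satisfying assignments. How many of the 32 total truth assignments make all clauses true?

12

Case analysis on v5 and v2:
  v5=1, v2=1: remaining (v1,v3,v4) ∈ {(0,1,0); (0,1,1); (1,1,0); (1,1,1)} — 4.
  v5=1, v2=0: remaining (v1,v3,v4) ∈ {(0,1,0); (0,1,1)} — 2.
  v5=0, v2=1: remaining (v1,v3,v4) ∈ {(0,0,0); (0,0,1); (0,1,1)} — 3.
  v5=0, v2=0: remaining (v1,v3,v4) ∈ {(0,0,1); (0,1,1); (1,1,1)} — 3.
Total: 4 + 2 + 3 + 3 = 12.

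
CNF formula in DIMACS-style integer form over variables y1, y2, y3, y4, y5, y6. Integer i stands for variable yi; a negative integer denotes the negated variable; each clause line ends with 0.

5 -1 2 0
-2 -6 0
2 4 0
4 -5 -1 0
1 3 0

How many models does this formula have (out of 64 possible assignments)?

18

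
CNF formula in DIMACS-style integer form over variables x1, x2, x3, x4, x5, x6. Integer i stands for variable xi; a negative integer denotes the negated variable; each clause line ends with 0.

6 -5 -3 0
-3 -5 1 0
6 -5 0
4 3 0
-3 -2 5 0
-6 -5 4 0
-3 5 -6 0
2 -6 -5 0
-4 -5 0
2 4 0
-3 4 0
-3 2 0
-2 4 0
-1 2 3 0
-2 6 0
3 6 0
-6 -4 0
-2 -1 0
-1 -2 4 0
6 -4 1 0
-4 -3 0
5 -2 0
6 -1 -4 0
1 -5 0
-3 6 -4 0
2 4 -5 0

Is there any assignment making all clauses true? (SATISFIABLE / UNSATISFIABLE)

UNSATISFIABLE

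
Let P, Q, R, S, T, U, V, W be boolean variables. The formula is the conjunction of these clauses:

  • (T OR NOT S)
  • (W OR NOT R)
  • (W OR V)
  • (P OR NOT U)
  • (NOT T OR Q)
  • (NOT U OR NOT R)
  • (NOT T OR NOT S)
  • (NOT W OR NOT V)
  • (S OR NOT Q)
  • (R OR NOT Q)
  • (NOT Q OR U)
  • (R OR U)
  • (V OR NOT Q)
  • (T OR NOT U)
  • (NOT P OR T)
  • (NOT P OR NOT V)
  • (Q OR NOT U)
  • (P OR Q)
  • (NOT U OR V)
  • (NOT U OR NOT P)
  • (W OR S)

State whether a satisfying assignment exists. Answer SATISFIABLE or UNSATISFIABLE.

U = True:
  propagation gives P=True; an empty clause results — contradiction.
U = False:
  propagation gives Q=False, T=False, S=False, R=True; an empty clause results — contradiction.
Every branch closes, so no satisfying assignment exists.

UNSATISFIABLE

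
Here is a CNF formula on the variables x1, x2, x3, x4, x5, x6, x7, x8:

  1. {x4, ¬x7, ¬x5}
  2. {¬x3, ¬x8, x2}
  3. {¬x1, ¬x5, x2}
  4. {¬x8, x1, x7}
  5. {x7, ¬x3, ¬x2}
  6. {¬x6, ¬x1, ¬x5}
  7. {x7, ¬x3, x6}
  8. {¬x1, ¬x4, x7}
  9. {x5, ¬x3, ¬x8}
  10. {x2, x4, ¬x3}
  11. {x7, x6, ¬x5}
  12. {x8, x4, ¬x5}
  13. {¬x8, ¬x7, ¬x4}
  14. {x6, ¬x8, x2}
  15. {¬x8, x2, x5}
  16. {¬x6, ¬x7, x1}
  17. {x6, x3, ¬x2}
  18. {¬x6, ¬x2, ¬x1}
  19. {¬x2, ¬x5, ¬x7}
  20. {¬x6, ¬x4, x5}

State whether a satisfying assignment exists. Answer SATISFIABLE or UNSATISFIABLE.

SATISFIABLE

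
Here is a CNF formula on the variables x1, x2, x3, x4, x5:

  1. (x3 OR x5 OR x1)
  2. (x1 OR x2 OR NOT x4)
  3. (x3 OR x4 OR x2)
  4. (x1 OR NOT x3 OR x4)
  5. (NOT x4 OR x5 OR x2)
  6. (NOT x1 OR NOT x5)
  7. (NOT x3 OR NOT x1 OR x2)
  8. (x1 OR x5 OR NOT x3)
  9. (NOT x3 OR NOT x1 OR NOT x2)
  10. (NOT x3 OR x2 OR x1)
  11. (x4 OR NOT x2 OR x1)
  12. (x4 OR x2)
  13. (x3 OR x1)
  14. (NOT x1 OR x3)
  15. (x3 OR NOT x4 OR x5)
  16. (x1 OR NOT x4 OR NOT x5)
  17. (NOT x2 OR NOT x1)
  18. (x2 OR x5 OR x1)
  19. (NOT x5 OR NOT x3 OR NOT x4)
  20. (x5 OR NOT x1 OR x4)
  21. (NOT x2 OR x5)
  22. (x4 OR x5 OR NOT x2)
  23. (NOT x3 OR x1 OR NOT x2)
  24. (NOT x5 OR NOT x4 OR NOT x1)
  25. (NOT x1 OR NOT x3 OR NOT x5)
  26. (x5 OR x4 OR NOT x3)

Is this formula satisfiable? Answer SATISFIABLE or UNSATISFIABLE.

UNSATISFIABLE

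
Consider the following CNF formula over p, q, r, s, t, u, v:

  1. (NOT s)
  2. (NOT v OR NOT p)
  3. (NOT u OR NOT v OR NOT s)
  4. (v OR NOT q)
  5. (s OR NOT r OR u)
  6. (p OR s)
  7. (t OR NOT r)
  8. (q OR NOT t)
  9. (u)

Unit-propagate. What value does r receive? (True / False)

(NOT s) stands alone — s = False.
In (p OR s), s is now false; p must hold, so p = True.
(NOT p OR NOT v): since p = True, the clause reduces to (NOT v). v = False.
In (v OR NOT q), v is now false; NOT q must hold, so q = False.
(q OR NOT t): since q = False, the clause reduces to (NOT t). t = False.
(t OR NOT r) with t = False leaves only NOT r, so r = False.

False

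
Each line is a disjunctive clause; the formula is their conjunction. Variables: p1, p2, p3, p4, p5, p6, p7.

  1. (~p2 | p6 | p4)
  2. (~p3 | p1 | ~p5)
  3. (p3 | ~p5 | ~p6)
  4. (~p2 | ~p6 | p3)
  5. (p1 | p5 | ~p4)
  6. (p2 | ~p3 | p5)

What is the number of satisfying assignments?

48

Case analysis on p3 and p5:
  p3=1, p5=1: p7 free; 7 ways for (p1,p2,p4,p6) × 2^1 = 14.
  p3=1, p5=0: p7 free; 4 ways for (p1,p2,p4,p6) × 2^1 = 8.
  p3=0, p5=1: p1, p7 free; 3 ways for (p2,p4,p6) × 2^2 = 12.
  p3=0, p5=0: p7 free; 7 ways for (p1,p2,p4,p6) × 2^1 = 14.
Total: 14 + 8 + 12 + 14 = 48.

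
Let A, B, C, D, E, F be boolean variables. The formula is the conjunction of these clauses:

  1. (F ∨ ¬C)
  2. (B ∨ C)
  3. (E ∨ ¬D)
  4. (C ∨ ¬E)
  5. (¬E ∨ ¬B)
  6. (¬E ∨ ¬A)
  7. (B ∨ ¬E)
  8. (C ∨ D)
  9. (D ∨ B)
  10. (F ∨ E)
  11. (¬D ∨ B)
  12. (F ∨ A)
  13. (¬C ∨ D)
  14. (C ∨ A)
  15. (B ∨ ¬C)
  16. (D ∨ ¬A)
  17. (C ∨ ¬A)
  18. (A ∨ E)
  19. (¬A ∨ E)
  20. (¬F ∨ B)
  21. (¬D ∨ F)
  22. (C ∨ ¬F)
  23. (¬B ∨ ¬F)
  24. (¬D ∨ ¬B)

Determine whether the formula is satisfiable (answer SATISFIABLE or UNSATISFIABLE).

UNSATISFIABLE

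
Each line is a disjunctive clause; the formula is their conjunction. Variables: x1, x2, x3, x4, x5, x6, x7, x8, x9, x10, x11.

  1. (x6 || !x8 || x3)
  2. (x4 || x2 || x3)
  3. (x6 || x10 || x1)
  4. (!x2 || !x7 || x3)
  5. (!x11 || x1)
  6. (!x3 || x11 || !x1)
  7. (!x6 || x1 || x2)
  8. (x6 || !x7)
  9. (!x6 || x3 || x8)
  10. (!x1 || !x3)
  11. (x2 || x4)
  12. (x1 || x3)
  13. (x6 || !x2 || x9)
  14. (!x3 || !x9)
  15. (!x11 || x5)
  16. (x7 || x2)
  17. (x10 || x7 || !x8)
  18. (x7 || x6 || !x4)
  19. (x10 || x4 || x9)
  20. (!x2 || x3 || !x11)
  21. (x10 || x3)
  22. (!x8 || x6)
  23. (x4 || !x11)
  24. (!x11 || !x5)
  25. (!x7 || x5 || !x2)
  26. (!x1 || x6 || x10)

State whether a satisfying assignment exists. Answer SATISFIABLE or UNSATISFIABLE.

SATISFIABLE

Pure literal: x10 appears only positively; assign x10 = True.
Set x1 = False and propagate.
  then x11 is forced to False.
  then x3 is forced to True.
  then x9 is forced to False.
Set x2 = True and propagate.
  then x6 is forced to True.
For the remaining variables, x4 = False, x5 = True, x7 = True, x8 = True works.
So x1=0, x2=1, x3=1, x4=0, x5=1, x6=1, x7=1, x8=1, x9=0, x10=1, x11=0 is a satisfying assignment.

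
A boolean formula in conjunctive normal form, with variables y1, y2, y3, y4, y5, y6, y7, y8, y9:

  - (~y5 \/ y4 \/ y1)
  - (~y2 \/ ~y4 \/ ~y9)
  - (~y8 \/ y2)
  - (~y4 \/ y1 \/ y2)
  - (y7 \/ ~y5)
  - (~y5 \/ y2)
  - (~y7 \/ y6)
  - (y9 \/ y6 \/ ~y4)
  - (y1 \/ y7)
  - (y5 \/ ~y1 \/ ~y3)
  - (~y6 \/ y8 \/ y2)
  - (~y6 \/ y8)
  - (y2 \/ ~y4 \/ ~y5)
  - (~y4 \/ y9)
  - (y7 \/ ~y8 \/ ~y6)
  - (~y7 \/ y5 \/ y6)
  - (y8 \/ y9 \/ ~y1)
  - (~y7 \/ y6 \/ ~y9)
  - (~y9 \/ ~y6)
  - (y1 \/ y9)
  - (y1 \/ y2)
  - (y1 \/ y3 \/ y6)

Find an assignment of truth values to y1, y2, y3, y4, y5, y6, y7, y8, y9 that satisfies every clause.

y1=T, y2=T, y3=F, y4=F, y5=F, y6=F, y7=F, y8=F, y9=T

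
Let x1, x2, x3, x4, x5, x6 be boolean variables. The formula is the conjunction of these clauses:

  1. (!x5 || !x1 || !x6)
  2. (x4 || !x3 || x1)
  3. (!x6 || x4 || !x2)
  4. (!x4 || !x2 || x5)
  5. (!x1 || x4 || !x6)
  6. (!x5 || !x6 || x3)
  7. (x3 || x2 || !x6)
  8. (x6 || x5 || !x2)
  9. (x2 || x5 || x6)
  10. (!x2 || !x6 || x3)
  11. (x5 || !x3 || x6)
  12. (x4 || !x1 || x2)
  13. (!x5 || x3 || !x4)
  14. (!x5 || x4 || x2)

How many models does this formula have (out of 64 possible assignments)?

11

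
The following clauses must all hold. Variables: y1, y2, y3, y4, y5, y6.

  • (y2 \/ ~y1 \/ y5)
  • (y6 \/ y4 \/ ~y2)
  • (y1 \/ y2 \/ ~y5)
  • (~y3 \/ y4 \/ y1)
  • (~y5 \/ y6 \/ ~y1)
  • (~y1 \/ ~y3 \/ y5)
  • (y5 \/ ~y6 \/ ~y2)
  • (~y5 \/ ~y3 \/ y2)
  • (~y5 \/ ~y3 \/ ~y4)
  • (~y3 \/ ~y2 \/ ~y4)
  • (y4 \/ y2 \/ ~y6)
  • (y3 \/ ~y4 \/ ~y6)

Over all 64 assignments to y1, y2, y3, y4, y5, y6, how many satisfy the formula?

10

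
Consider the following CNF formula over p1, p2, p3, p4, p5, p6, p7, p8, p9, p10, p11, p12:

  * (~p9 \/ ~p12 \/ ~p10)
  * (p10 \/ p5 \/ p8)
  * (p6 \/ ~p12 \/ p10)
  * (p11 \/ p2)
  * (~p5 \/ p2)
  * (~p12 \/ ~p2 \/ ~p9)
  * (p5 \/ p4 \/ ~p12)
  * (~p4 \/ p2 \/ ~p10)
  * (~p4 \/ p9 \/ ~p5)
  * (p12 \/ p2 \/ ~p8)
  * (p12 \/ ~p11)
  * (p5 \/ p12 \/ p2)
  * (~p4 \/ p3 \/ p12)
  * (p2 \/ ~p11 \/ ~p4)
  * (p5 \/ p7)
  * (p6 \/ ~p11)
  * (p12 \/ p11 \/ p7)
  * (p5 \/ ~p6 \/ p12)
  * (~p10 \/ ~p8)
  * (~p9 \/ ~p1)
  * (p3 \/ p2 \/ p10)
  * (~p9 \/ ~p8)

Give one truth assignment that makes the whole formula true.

p1 = F, p2 = T, p3 = T, p4 = F, p5 = T, p6 = T, p7 = F, p8 = F, p9 = F, p10 = F, p11 = T, p12 = T

p1 occurs only negated in the remaining clauses — set p1 = False.
p3 occurs only positively in the remaining clauses — set p3 = True.
Try p2 = True.
The remaining clauses are satisfied by p4 = False, p5 = True, p6 = True, p7 = False, p8 = False, p9 = False, p10 = False, p11 = True, p12 = True.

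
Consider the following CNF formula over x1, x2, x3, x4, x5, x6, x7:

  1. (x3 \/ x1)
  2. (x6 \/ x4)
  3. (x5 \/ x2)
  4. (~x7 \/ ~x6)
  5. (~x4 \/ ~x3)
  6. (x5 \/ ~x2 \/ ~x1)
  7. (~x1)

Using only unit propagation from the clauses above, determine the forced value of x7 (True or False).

Unit clause (~x1) sets x1 = False.
In (x3 \/ x1), x1 is now false; x3 must hold, so x3 = True.
(~x4 \/ ~x3): since x3 = True, the clause reduces to (~x4). x4 = False.
In (x6 \/ x4), x4 is now false; x6 must hold, so x6 = True.
(~x7 \/ ~x6) with x6 = True leaves only ~x7, so x7 = False.

False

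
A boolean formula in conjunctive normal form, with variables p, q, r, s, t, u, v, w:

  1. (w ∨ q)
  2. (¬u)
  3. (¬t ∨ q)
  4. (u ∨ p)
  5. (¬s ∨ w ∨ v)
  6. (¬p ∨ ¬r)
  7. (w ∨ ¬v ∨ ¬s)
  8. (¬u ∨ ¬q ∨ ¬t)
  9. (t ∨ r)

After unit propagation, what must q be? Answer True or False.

True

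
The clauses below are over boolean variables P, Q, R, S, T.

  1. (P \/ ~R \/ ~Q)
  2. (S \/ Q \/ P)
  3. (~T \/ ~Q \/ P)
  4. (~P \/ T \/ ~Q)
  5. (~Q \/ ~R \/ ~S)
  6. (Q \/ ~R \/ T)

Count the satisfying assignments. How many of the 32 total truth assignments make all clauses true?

14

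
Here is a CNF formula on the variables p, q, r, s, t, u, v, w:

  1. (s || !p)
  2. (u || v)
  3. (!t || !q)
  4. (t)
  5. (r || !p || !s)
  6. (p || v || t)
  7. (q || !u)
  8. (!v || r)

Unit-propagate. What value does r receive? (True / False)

True

(t) stands alone — t = True.
From (!t || !q) and t = True: q = False.
In (!u || q), q is now false; !u must hold, so u = False.
In (u || v), u is now false; v must hold, so v = True.
From (r || !v) and v = True: r = True.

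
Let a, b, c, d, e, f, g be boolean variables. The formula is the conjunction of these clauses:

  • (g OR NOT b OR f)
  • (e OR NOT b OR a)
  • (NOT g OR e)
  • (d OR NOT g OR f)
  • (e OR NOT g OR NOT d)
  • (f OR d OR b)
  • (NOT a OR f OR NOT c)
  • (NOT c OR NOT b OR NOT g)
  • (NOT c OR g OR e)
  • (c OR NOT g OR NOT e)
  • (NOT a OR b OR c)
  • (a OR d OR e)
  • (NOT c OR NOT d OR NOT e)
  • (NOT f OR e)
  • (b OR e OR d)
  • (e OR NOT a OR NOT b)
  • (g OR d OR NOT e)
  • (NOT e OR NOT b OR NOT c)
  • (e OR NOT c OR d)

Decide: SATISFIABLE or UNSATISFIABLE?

Try a = True.
The remaining clauses are satisfied by b = False, c = True, d = False, e = True, f = True, g = True.
So a=1, b=0, c=1, d=0, e=1, f=1, g=1 is a satisfying assignment.

SATISFIABLE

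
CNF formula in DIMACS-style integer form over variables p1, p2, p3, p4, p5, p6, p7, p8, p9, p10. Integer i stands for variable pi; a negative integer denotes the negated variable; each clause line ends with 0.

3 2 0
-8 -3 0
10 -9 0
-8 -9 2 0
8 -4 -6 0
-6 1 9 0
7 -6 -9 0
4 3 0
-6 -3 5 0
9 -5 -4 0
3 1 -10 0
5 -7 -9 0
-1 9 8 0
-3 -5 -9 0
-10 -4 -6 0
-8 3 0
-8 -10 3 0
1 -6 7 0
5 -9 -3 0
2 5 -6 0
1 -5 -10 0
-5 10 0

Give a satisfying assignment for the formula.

p1=True, p2=True, p3=False, p4=True, p5=True, p6=False, p7=True, p8=False, p9=True, p10=True

Check each clause:
  1. (p3 \/ p2) — p2 is true.
  2. (~p3 \/ ~p8) — ~p8 is true.
  3. (~p9 \/ p10) — p10 is true.
  4. (p2 \/ ~p8 \/ ~p9) — ~p8 is true.
  5. (p8 \/ ~p4 \/ ~p6) — ~p6 is true.
  6. (~p6 \/ p9 \/ p1) — p1 is true.
  7. (~p9 \/ ~p6 \/ p7) — ~p6 is true.
  8. (p3 \/ p4) — p4 is true.
  9. (~p6 \/ p5 \/ ~p3) — ~p3 is true.
  10. (~p4 \/ ~p5 \/ p9) — p9 is true.
  11. (p3 \/ p1 \/ ~p10) — p1 is true.
  12. (p5 \/ ~p7 \/ ~p9) — p5 is true.
  13. (~p1 \/ p9 \/ p8) — p9 is true.
  14. (~p5 \/ ~p3 \/ ~p9) — ~p3 is true.
  15. (~p6 \/ ~p4 \/ ~p10) — ~p6 is true.
  16. (p3 \/ ~p8) — ~p8 is true.
  17. (~p10 \/ p3 \/ ~p8) — ~p8 is true.
  18. (p7 \/ p1 \/ ~p6) — p1 is true.
  19. (~p9 \/ ~p3 \/ p5) — p5 is true.
  20. (p5 \/ p2 \/ ~p6) — p2 is true.
  21. (p1 \/ ~p5 \/ ~p10) — p1 is true.
  22. (~p5 \/ p10) — p10 is true.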